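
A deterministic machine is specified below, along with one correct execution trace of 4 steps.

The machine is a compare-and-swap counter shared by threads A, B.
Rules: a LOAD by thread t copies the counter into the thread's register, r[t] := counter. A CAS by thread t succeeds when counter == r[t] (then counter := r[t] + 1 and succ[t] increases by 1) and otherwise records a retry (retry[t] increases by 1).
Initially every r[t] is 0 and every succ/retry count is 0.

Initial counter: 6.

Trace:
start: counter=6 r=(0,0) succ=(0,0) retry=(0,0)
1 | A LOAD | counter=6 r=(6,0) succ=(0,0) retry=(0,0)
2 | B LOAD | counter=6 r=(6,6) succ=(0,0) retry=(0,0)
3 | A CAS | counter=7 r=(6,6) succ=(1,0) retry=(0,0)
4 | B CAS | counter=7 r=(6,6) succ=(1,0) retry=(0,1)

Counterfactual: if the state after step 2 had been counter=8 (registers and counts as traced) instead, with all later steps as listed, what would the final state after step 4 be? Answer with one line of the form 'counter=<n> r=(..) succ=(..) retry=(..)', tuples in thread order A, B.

state after step 2 := counter=8 r=(6,6) succ=(0,0) retry=(0,0)
3 | A CAS | counter=8 r=(6,6) succ=(0,0) retry=(1,0)
4 | B CAS | counter=8 r=(6,6) succ=(0,0) retry=(1,1)

counter=8 r=(6,6) succ=(0,0) retry=(1,1)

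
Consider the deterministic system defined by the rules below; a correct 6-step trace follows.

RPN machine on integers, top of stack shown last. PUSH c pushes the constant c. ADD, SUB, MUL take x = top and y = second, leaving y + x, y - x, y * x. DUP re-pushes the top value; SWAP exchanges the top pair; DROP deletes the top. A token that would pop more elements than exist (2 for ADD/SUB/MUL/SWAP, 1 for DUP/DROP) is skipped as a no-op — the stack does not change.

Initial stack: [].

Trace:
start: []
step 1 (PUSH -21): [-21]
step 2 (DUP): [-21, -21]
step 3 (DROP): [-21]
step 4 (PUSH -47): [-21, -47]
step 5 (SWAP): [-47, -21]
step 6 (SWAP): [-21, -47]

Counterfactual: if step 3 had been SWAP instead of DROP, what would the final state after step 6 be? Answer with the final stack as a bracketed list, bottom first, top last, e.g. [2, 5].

(re-executing from step 3 with the substitution; state before step 3: [-21, -21])
step 3 (SWAP): [-21, -21]
step 4 (PUSH -47): [-21, -21, -47]
step 5 (SWAP): [-21, -47, -21]
step 6 (SWAP): [-21, -21, -47]

[-21, -21, -47]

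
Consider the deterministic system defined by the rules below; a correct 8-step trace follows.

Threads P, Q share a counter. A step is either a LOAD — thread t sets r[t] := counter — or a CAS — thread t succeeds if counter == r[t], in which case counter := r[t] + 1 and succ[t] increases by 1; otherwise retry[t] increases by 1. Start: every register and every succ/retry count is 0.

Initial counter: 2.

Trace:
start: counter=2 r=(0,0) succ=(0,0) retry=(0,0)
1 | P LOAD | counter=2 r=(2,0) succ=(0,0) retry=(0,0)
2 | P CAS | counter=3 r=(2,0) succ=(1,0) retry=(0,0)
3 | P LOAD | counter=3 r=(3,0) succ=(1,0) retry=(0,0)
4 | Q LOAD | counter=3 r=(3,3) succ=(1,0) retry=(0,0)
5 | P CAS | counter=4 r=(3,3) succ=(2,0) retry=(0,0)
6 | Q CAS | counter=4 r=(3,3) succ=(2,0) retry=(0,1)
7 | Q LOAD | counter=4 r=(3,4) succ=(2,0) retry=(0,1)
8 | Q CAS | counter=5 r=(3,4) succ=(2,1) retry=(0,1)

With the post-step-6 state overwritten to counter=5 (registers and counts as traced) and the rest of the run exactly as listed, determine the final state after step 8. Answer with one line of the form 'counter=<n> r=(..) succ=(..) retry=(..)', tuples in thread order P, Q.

counter=6 r=(3,5) succ=(2,1) retry=(0,1)

state after step 6 := counter=5 r=(3,3) succ=(2,0) retry=(0,1)
7 | Q LOAD | counter=5 r=(3,5) succ=(2,0) retry=(0,1)
8 | Q CAS | counter=6 r=(3,5) succ=(2,1) retry=(0,1)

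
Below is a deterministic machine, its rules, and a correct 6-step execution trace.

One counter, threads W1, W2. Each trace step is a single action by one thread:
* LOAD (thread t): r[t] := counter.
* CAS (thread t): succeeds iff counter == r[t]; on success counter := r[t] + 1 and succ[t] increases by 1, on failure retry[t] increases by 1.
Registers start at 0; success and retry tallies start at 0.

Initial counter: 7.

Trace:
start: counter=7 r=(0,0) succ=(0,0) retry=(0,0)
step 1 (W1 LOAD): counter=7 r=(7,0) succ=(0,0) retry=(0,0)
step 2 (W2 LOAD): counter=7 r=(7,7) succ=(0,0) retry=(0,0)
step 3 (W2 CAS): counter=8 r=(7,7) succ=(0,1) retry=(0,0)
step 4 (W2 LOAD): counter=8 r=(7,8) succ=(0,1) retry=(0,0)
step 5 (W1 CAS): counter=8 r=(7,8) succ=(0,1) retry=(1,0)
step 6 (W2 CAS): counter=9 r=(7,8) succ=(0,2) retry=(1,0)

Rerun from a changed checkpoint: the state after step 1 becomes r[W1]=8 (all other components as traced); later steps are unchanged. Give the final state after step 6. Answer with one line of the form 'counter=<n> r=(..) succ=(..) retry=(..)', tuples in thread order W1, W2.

state after step 1 := counter=7 r=(8,0) succ=(0,0) retry=(0,0)
step 2 (W2 LOAD): counter=7 r=(8,7) succ=(0,0) retry=(0,0)
step 3 (W2 CAS): counter=8 r=(8,7) succ=(0,1) retry=(0,0)
step 4 (W2 LOAD): counter=8 r=(8,8) succ=(0,1) retry=(0,0)
step 5 (W1 CAS): counter=9 r=(8,8) succ=(1,1) retry=(0,0)
step 6 (W2 CAS): counter=9 r=(8,8) succ=(1,1) retry=(0,1)

counter=9 r=(8,8) succ=(1,1) retry=(0,1)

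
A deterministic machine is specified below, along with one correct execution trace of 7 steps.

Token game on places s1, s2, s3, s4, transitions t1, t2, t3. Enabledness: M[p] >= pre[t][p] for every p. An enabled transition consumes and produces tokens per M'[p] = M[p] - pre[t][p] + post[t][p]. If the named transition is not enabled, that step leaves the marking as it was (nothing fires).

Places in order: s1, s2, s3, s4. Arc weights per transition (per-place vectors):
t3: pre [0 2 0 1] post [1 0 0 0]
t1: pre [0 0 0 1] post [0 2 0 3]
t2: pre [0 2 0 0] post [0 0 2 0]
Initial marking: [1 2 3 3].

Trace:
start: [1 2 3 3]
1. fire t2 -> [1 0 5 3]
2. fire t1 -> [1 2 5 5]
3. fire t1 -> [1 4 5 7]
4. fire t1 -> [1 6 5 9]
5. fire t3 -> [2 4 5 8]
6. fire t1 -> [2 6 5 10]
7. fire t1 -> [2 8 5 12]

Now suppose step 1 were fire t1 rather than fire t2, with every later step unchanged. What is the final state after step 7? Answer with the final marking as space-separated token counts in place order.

2 12 3 14

(re-executing from step 1 with the substitution; state before step 1: [1 2 3 3])
1. fire t1 -> [1 4 3 5]
2. fire t1 -> [1 6 3 7]
3. fire t1 -> [1 8 3 9]
4. fire t1 -> [1 10 3 11]
5. fire t3 -> [2 8 3 10]
6. fire t1 -> [2 10 3 12]
7. fire t1 -> [2 12 3 14]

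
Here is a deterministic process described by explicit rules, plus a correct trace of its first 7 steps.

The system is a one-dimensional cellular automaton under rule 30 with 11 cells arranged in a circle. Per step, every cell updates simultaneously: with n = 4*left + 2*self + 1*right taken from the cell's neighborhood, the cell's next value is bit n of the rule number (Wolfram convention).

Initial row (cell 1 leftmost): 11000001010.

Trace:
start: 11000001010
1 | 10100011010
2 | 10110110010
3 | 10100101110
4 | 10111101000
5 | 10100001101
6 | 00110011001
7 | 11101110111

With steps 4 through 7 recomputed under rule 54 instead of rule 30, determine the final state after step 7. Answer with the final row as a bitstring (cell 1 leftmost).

(re-executing steps 4..7 under rule 54; state before step 4: 10100101110)
4 | 11111110001
5 | 00000001010
6 | 00000011111
7 | 10000100000

10000100000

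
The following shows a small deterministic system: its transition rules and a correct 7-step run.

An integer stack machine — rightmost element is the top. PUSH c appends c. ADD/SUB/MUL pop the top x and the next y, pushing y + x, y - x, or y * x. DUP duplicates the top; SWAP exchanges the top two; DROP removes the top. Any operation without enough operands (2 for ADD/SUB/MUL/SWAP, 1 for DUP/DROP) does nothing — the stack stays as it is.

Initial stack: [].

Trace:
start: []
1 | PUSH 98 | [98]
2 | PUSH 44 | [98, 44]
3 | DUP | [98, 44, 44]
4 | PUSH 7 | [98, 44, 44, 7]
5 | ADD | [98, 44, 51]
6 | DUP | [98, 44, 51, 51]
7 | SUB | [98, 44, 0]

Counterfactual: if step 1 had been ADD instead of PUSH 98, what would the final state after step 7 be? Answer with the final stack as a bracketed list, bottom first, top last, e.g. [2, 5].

(re-executing from step 1 with the substitution; state before step 1: [])
1 | ADD | []
2 | PUSH 44 | [44]
3 | DUP | [44, 44]
4 | PUSH 7 | [44, 44, 7]
5 | ADD | [44, 51]
6 | DUP | [44, 51, 51]
7 | SUB | [44, 0]

[44, 0]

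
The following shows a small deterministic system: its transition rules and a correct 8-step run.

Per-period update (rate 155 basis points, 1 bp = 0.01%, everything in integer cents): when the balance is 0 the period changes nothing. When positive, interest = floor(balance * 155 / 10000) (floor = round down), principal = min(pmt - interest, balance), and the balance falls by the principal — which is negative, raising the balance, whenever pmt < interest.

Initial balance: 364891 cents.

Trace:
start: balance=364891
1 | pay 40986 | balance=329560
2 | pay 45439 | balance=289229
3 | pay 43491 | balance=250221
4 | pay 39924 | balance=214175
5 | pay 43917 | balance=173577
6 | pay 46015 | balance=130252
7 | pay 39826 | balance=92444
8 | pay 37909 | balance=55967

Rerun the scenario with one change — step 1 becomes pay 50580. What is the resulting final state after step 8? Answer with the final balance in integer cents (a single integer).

(re-executing from step 1 with the substitution; state before step 1: balance=364891)
1 | pay 50580 | balance=319966
2 | pay 45439 | balance=279486
3 | pay 43491 | balance=240327
4 | pay 39924 | balance=204128
5 | pay 43917 | balance=163374
6 | pay 46015 | balance=119891
7 | pay 39826 | balance=81923
8 | pay 37909 | balance=45283

45283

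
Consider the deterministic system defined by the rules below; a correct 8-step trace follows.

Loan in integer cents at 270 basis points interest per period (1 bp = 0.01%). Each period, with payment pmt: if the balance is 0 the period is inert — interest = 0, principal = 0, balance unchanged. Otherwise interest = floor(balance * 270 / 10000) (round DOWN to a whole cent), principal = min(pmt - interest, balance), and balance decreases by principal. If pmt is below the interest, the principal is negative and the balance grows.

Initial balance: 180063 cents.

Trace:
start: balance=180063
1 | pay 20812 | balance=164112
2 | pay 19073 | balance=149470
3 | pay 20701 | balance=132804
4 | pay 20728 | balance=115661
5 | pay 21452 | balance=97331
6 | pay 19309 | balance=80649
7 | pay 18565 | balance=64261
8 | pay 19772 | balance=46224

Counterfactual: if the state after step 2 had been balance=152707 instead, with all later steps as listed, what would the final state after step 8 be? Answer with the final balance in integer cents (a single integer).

state after step 2 := balance=152707
3 | pay 20701 | balance=136129
4 | pay 20728 | balance=119076
5 | pay 21452 | balance=100839
6 | pay 19309 | balance=84252
7 | pay 18565 | balance=67961
8 | pay 19772 | balance=50023

50023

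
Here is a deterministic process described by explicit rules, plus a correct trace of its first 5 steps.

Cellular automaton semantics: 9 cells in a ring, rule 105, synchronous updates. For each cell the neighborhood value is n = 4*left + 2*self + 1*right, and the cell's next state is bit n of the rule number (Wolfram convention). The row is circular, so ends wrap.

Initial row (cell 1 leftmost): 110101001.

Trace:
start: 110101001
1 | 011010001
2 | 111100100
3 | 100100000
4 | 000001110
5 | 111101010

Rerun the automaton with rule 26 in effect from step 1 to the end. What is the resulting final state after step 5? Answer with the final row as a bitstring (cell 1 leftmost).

011001101

(re-executing steps 1..5 under rule 26; state before step 1: 110101001)
1 | 000000111
2 | 100001100
3 | 010011011
4 | 001110010
5 | 011001101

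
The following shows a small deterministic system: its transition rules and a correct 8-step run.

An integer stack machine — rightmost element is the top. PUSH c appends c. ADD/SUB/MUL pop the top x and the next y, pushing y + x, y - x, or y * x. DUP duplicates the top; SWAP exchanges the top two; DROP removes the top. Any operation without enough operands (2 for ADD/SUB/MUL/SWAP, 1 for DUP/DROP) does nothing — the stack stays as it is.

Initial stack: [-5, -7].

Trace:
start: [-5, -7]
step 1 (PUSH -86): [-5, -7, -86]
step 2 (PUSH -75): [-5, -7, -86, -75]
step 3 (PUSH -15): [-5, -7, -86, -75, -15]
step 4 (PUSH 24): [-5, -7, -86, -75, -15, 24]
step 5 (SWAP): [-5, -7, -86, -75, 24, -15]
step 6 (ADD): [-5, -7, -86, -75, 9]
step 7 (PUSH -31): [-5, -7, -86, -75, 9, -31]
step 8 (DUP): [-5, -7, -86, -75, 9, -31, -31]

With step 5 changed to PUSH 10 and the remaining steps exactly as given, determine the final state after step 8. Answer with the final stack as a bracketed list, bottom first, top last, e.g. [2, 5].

(re-executing from step 5 with the substitution; state before step 5: [-5, -7, -86, -75, -15, 24])
step 5 (PUSH 10): [-5, -7, -86, -75, -15, 24, 10]
step 6 (ADD): [-5, -7, -86, -75, -15, 34]
step 7 (PUSH -31): [-5, -7, -86, -75, -15, 34, -31]
step 8 (DUP): [-5, -7, -86, -75, -15, 34, -31, -31]

[-5, -7, -86, -75, -15, 34, -31, -31]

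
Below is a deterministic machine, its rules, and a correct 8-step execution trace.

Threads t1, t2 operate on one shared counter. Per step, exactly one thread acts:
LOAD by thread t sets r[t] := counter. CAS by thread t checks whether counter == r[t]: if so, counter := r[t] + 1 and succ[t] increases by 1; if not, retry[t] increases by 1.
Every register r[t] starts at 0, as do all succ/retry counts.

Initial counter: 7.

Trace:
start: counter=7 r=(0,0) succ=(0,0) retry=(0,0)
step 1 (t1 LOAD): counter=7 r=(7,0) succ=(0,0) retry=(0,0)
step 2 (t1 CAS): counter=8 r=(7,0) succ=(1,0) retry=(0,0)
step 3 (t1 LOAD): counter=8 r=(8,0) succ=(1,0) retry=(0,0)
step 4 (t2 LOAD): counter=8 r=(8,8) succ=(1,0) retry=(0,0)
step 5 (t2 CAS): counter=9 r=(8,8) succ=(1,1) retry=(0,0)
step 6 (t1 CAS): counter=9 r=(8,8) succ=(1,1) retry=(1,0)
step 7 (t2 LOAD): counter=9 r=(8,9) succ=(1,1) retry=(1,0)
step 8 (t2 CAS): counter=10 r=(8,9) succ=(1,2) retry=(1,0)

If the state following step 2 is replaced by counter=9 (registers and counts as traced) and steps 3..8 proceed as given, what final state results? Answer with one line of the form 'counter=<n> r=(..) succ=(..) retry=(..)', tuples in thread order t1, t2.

counter=11 r=(9,10) succ=(1,2) retry=(1,0)

state after step 2 := counter=9 r=(7,0) succ=(1,0) retry=(0,0)
step 3 (t1 LOAD): counter=9 r=(9,0) succ=(1,0) retry=(0,0)
step 4 (t2 LOAD): counter=9 r=(9,9) succ=(1,0) retry=(0,0)
step 5 (t2 CAS): counter=10 r=(9,9) succ=(1,1) retry=(0,0)
step 6 (t1 CAS): counter=10 r=(9,9) succ=(1,1) retry=(1,0)
step 7 (t2 LOAD): counter=10 r=(9,10) succ=(1,1) retry=(1,0)
step 8 (t2 CAS): counter=11 r=(9,10) succ=(1,2) retry=(1,0)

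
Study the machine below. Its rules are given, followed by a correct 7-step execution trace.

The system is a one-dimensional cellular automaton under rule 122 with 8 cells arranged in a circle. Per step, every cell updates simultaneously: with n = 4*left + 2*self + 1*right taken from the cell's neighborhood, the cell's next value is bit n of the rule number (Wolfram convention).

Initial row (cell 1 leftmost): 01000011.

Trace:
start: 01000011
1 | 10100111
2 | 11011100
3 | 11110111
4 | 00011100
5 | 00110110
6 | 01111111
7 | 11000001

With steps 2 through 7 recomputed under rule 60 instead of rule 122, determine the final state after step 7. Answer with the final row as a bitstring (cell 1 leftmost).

10101010

(re-executing steps 2..7 under rule 60; state before step 2: 10100111)
2 | 01110100
3 | 01001110
4 | 01101001
5 | 11011101
6 | 00110011
7 | 10101010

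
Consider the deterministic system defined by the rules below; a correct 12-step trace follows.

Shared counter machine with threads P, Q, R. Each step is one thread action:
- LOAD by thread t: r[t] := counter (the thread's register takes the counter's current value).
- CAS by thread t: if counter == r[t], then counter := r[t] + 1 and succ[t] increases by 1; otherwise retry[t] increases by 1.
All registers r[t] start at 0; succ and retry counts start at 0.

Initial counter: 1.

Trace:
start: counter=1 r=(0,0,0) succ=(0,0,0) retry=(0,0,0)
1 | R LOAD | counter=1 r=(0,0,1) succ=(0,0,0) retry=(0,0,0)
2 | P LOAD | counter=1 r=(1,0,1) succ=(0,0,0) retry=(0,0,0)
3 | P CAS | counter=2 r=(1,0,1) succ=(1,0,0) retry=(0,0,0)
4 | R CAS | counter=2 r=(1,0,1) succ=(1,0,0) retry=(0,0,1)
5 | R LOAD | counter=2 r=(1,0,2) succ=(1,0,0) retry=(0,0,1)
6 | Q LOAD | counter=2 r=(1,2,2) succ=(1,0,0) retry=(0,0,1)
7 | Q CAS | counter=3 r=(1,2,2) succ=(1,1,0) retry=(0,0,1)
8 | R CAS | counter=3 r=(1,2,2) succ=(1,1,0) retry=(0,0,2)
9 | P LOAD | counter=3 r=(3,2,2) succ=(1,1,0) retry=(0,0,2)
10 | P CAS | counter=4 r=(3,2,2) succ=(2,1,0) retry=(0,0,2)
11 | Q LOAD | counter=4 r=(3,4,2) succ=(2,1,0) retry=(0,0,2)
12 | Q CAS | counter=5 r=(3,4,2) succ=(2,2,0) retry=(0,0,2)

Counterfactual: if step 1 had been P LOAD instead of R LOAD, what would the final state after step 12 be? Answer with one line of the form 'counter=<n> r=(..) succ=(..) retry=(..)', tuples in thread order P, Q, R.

counter=5 r=(3,4,2) succ=(2,2,0) retry=(0,0,2)

(re-executing from step 1 with the substitution; state before step 1: counter=1 r=(0,0,0) succ=(0,0,0) retry=(0,0,0))
1 | P LOAD | counter=1 r=(1,0,0) succ=(0,0,0) retry=(0,0,0)
2 | P LOAD | counter=1 r=(1,0,0) succ=(0,0,0) retry=(0,0,0)
3 | P CAS | counter=2 r=(1,0,0) succ=(1,0,0) retry=(0,0,0)
4 | R CAS | counter=2 r=(1,0,0) succ=(1,0,0) retry=(0,0,1)
5 | R LOAD | counter=2 r=(1,0,2) succ=(1,0,0) retry=(0,0,1)
6 | Q LOAD | counter=2 r=(1,2,2) succ=(1,0,0) retry=(0,0,1)
7 | Q CAS | counter=3 r=(1,2,2) succ=(1,1,0) retry=(0,0,1)
8 | R CAS | counter=3 r=(1,2,2) succ=(1,1,0) retry=(0,0,2)
9 | P LOAD | counter=3 r=(3,2,2) succ=(1,1,0) retry=(0,0,2)
10 | P CAS | counter=4 r=(3,2,2) succ=(2,1,0) retry=(0,0,2)
11 | Q LOAD | counter=4 r=(3,4,2) succ=(2,1,0) retry=(0,0,2)
12 | Q CAS | counter=5 r=(3,4,2) succ=(2,2,0) retry=(0,0,2)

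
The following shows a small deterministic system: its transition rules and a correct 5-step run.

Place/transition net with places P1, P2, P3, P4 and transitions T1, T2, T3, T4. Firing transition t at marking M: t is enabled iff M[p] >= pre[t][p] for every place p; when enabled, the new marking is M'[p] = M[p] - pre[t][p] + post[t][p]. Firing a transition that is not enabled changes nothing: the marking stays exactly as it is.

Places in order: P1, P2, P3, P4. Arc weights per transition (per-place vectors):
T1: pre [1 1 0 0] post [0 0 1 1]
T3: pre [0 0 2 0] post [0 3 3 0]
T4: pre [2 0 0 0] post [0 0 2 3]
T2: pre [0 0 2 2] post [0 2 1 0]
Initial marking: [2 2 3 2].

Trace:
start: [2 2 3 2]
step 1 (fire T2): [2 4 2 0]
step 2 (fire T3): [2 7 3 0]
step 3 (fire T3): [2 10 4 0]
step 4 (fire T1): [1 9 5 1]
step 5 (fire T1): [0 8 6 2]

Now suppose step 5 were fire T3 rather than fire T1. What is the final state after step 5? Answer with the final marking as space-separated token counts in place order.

(re-executing from step 5 with the substitution; state before step 5: [1 9 5 1])
step 5 (fire T3): [1 12 6 1]

1 12 6 1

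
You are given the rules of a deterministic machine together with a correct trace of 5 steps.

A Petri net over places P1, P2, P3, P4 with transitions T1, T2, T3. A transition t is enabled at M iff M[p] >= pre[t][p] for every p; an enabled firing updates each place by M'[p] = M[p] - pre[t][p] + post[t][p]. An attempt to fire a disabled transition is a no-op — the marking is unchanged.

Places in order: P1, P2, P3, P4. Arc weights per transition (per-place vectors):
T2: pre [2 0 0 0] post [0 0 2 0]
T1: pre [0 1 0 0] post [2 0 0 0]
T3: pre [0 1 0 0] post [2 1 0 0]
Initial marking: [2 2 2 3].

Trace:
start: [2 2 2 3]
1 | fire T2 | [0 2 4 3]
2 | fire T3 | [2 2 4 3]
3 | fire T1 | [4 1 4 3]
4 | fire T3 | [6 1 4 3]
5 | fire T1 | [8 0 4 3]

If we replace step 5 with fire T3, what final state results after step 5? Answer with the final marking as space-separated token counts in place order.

8 1 4 3

(re-executing from step 5 with the substitution; state before step 5: [6 1 4 3])
5 | fire T3 | [8 1 4 3]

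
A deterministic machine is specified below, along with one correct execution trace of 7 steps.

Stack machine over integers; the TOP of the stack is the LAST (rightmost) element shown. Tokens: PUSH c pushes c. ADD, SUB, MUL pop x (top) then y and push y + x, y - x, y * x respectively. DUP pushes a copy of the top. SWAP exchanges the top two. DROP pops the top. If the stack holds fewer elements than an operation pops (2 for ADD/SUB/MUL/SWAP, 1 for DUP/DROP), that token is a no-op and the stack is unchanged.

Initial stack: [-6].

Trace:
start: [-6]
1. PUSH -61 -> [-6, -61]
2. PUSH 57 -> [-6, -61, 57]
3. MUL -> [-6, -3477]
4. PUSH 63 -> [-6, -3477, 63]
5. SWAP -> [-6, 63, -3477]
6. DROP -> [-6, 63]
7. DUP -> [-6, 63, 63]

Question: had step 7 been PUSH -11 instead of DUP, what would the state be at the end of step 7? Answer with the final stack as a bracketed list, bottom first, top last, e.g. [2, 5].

(re-executing from step 7 with the substitution; state before step 7: [-6, 63])
7. PUSH -11 -> [-6, 63, -11]

[-6, 63, -11]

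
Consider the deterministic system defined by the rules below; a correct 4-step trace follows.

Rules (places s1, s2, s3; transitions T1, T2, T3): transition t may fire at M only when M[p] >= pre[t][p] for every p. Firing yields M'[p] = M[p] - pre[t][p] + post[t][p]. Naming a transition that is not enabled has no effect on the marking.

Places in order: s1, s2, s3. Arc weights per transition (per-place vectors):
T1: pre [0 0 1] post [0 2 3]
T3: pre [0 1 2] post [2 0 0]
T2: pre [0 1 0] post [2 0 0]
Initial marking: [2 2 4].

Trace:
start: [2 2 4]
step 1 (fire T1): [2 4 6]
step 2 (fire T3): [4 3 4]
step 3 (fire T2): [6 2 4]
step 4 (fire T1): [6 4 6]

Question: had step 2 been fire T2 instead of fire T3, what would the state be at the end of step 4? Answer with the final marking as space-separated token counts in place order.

6 4 8

(re-executing from step 2 with the substitution; state before step 2: [2 4 6])
step 2 (fire T2): [4 3 6]
step 3 (fire T2): [6 2 6]
step 4 (fire T1): [6 4 8]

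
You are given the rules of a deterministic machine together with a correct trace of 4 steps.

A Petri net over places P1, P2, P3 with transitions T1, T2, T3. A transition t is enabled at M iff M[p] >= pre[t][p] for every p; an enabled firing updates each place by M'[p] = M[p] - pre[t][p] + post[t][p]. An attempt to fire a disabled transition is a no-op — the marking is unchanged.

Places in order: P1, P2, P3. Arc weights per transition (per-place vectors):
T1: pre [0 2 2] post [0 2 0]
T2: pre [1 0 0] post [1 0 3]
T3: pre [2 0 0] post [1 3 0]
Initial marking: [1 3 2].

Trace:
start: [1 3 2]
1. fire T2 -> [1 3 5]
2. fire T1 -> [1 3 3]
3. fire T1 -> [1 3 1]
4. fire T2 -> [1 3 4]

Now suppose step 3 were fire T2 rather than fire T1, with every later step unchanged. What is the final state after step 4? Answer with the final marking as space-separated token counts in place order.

(re-executing from step 3 with the substitution; state before step 3: [1 3 3])
3. fire T2 -> [1 3 6]
4. fire T2 -> [1 3 9]

1 3 9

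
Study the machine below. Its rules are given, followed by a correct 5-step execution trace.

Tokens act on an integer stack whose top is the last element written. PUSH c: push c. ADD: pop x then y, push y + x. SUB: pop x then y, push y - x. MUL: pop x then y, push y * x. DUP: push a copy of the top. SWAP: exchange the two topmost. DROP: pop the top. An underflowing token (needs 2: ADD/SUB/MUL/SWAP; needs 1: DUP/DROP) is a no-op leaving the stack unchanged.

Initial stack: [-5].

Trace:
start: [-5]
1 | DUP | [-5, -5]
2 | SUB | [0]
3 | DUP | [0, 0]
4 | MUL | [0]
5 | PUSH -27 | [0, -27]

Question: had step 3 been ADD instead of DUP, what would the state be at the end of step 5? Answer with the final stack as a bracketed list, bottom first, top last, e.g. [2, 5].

(re-executing from step 3 with the substitution; state before step 3: [0])
3 | ADD | [0]
4 | MUL | [0]
5 | PUSH -27 | [0, -27]

[0, -27]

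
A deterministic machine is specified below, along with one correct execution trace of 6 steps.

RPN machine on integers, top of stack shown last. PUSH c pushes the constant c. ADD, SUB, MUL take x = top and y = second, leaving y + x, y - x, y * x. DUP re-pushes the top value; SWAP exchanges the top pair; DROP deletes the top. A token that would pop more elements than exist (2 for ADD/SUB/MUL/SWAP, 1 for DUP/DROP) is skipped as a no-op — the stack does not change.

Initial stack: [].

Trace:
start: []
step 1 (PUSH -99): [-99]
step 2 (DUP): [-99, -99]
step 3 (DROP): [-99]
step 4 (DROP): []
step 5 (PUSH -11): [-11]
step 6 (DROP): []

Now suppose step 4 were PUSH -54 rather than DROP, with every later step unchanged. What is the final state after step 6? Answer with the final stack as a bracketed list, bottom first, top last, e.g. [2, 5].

(re-executing from step 4 with the substitution; state before step 4: [-99])
step 4 (PUSH -54): [-99, -54]
step 5 (PUSH -11): [-99, -54, -11]
step 6 (DROP): [-99, -54]

[-99, -54]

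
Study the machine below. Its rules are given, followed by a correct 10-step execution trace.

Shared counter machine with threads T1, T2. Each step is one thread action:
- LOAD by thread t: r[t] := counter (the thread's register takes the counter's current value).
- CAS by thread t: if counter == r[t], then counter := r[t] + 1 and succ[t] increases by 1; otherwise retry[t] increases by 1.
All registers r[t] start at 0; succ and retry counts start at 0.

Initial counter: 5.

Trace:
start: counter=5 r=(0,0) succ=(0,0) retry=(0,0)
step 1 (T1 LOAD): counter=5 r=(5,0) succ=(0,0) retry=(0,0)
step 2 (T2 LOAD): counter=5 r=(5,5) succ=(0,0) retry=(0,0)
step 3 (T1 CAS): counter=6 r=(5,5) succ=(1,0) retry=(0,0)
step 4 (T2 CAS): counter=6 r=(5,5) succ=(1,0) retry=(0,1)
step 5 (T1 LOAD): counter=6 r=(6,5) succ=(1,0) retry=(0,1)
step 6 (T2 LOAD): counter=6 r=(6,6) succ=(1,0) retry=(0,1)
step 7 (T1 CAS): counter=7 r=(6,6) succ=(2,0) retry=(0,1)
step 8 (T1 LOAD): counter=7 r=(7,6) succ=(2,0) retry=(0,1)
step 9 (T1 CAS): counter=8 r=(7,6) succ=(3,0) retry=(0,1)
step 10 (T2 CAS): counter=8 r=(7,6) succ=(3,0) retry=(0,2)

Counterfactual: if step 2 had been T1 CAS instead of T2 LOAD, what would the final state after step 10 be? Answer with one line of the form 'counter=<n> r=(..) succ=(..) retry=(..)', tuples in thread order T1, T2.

counter=8 r=(7,6) succ=(3,0) retry=(1,2)

(re-executing from step 2 with the substitution; state before step 2: counter=5 r=(5,0) succ=(0,0) retry=(0,0))
step 2 (T1 CAS): counter=6 r=(5,0) succ=(1,0) retry=(0,0)
step 3 (T1 CAS): counter=6 r=(5,0) succ=(1,0) retry=(1,0)
step 4 (T2 CAS): counter=6 r=(5,0) succ=(1,0) retry=(1,1)
step 5 (T1 LOAD): counter=6 r=(6,0) succ=(1,0) retry=(1,1)
step 6 (T2 LOAD): counter=6 r=(6,6) succ=(1,0) retry=(1,1)
step 7 (T1 CAS): counter=7 r=(6,6) succ=(2,0) retry=(1,1)
step 8 (T1 LOAD): counter=7 r=(7,6) succ=(2,0) retry=(1,1)
step 9 (T1 CAS): counter=8 r=(7,6) succ=(3,0) retry=(1,1)
step 10 (T2 CAS): counter=8 r=(7,6) succ=(3,0) retry=(1,2)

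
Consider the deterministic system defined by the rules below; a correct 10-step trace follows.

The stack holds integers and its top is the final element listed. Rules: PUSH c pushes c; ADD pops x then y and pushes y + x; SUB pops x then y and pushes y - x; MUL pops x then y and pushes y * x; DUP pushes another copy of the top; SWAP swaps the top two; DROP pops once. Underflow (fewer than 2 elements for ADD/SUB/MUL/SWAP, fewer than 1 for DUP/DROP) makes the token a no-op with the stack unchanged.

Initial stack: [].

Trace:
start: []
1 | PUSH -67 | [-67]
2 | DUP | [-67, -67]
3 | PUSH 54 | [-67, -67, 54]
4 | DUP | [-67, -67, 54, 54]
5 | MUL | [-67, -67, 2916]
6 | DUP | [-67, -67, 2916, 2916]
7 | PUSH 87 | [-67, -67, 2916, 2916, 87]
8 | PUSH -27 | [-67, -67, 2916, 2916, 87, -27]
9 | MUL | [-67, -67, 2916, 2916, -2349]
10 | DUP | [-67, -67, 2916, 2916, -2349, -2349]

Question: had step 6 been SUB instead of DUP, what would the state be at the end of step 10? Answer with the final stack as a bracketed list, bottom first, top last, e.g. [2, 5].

[-67, -2983, -2349, -2349]

(re-executing from step 6 with the substitution; state before step 6: [-67, -67, 2916])
6 | SUB | [-67, -2983]
7 | PUSH 87 | [-67, -2983, 87]
8 | PUSH -27 | [-67, -2983, 87, -27]
9 | MUL | [-67, -2983, -2349]
10 | DUP | [-67, -2983, -2349, -2349]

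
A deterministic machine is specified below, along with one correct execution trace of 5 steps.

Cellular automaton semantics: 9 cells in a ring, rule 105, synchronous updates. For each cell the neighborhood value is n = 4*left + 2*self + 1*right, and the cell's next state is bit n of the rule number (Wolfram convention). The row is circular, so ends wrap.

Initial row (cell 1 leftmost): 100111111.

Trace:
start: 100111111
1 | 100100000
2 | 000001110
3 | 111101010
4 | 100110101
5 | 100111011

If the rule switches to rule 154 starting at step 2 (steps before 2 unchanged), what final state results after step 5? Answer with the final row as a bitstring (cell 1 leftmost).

000001011

(re-executing steps 2..5 under rule 154; state before step 2: 100100000)
2 | 011010001
3 | 010001010
4 | 101010001
5 | 000001011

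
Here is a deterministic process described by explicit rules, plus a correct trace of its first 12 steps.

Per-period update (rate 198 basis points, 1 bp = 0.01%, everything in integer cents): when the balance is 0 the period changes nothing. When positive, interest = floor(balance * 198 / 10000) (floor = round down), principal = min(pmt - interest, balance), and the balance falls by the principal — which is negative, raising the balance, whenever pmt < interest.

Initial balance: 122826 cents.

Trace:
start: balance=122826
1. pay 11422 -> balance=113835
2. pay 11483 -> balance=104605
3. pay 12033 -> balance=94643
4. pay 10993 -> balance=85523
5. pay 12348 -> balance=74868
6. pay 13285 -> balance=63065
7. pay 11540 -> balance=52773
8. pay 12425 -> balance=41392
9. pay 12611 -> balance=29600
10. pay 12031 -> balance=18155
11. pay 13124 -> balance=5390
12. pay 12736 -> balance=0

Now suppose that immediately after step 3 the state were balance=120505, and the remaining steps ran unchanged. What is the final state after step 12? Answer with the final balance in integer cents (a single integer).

23612

state after step 3 := balance=120505
4. pay 10993 -> balance=111897
5. pay 12348 -> balance=101764
6. pay 13285 -> balance=90493
7. pay 11540 -> balance=80744
8. pay 12425 -> balance=69917
9. pay 12611 -> balance=58690
10. pay 12031 -> balance=47821
11. pay 13124 -> balance=35643
12. pay 12736 -> balance=23612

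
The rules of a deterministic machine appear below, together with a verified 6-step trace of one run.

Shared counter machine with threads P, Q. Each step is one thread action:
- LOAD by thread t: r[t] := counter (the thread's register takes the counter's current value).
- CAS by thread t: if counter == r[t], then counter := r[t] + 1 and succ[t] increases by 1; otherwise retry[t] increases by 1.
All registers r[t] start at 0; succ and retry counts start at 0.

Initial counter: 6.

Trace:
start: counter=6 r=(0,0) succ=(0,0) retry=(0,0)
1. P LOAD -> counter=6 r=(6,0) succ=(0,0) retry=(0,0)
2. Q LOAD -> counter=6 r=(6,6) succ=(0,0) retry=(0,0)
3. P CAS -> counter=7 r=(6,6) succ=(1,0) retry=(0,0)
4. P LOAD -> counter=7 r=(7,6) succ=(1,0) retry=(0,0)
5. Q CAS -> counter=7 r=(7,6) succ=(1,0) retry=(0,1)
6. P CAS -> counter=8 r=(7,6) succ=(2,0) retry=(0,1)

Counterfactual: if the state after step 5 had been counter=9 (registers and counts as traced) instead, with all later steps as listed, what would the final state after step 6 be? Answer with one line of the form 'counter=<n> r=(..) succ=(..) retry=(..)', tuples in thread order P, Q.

state after step 5 := counter=9 r=(7,6) succ=(1,0) retry=(0,1)
6. P CAS -> counter=9 r=(7,6) succ=(1,0) retry=(1,1)

counter=9 r=(7,6) succ=(1,0) retry=(1,1)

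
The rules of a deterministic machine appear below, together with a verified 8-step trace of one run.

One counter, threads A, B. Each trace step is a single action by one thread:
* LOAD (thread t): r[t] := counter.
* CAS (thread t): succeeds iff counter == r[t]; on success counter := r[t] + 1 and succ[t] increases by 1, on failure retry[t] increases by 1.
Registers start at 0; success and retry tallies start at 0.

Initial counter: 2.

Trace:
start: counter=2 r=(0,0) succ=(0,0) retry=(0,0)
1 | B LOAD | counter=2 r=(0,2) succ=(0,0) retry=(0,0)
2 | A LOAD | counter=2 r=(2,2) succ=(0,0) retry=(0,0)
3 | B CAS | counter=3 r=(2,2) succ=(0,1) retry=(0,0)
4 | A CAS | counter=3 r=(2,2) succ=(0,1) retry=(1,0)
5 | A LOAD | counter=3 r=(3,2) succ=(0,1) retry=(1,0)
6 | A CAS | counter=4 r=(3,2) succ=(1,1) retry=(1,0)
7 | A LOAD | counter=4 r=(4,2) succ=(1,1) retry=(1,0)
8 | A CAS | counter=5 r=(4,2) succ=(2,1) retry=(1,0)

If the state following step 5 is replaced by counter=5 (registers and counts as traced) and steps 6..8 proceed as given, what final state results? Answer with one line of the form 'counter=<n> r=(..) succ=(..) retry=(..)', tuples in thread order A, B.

counter=6 r=(5,2) succ=(1,1) retry=(2,0)

state after step 5 := counter=5 r=(3,2) succ=(0,1) retry=(1,0)
6 | A CAS | counter=5 r=(3,2) succ=(0,1) retry=(2,0)
7 | A LOAD | counter=5 r=(5,2) succ=(0,1) retry=(2,0)
8 | A CAS | counter=6 r=(5,2) succ=(1,1) retry=(2,0)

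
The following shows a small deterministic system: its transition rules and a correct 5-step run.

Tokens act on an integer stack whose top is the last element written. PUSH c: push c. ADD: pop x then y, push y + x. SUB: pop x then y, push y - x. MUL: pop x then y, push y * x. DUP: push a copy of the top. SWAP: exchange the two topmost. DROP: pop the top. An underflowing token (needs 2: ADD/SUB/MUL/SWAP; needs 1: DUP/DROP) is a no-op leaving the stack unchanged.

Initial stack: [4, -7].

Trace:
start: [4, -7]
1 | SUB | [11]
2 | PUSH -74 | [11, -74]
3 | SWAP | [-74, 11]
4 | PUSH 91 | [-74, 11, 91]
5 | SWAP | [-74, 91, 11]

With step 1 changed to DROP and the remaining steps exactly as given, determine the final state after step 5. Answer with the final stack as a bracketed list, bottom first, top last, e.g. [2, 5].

(re-executing from step 1 with the substitution; state before step 1: [4, -7])
1 | DROP | [4]
2 | PUSH -74 | [4, -74]
3 | SWAP | [-74, 4]
4 | PUSH 91 | [-74, 4, 91]
5 | SWAP | [-74, 91, 4]

[-74, 91, 4]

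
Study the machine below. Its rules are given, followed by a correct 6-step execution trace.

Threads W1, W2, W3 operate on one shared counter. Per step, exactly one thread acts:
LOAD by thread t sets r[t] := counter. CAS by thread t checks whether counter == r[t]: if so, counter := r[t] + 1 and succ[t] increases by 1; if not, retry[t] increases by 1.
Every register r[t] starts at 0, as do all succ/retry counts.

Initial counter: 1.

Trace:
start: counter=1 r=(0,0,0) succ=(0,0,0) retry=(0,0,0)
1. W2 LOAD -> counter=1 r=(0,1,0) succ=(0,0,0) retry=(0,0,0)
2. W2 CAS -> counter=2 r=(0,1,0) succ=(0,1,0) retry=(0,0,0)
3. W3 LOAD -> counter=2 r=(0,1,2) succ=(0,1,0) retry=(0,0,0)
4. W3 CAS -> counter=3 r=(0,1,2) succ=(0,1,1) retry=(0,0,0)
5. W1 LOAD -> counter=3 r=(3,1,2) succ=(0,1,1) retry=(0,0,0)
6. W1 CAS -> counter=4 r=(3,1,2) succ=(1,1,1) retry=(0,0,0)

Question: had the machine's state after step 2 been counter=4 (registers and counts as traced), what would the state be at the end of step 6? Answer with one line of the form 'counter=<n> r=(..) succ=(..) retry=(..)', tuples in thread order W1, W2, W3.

counter=6 r=(5,1,4) succ=(1,1,1) retry=(0,0,0)

state after step 2 := counter=4 r=(0,1,0) succ=(0,1,0) retry=(0,0,0)
3. W3 LOAD -> counter=4 r=(0,1,4) succ=(0,1,0) retry=(0,0,0)
4. W3 CAS -> counter=5 r=(0,1,4) succ=(0,1,1) retry=(0,0,0)
5. W1 LOAD -> counter=5 r=(5,1,4) succ=(0,1,1) retry=(0,0,0)
6. W1 CAS -> counter=6 r=(5,1,4) succ=(1,1,1) retry=(0,0,0)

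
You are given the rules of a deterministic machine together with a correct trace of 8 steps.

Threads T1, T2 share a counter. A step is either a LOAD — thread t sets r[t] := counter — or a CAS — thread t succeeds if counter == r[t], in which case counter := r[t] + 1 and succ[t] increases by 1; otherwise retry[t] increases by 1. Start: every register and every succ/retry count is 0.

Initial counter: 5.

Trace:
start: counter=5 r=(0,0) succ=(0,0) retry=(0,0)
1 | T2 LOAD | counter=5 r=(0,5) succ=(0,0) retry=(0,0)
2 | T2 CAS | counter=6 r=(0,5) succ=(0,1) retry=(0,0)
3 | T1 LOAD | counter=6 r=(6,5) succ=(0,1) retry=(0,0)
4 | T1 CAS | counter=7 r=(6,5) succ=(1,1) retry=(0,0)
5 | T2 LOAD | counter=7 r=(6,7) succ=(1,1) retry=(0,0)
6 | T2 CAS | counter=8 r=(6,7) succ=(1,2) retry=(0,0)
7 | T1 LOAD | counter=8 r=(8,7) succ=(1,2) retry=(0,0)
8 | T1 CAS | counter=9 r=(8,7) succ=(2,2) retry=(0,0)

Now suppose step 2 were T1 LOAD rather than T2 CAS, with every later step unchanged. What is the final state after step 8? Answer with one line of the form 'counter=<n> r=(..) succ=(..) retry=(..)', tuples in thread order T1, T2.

(re-executing from step 2 with the substitution; state before step 2: counter=5 r=(0,5) succ=(0,0) retry=(0,0))
2 | T1 LOAD | counter=5 r=(5,5) succ=(0,0) retry=(0,0)
3 | T1 LOAD | counter=5 r=(5,5) succ=(0,0) retry=(0,0)
4 | T1 CAS | counter=6 r=(5,5) succ=(1,0) retry=(0,0)
5 | T2 LOAD | counter=6 r=(5,6) succ=(1,0) retry=(0,0)
6 | T2 CAS | counter=7 r=(5,6) succ=(1,1) retry=(0,0)
7 | T1 LOAD | counter=7 r=(7,6) succ=(1,1) retry=(0,0)
8 | T1 CAS | counter=8 r=(7,6) succ=(2,1) retry=(0,0)

counter=8 r=(7,6) succ=(2,1) retry=(0,0)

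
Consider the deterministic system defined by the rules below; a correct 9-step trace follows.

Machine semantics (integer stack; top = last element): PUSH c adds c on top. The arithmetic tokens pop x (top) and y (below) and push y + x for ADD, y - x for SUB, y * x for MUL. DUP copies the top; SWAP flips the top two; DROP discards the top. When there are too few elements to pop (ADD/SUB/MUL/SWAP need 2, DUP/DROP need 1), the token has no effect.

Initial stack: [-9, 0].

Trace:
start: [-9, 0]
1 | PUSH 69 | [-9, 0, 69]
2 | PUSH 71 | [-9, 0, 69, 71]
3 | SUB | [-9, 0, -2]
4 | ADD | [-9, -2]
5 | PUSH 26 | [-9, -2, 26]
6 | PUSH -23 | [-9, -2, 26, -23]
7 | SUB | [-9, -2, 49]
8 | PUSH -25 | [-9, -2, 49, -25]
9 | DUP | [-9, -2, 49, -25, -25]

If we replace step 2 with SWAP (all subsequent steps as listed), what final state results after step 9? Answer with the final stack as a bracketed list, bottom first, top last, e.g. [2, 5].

[60, 49, -25, -25]

(re-executing from step 2 with the substitution; state before step 2: [-9, 0, 69])
2 | SWAP | [-9, 69, 0]
3 | SUB | [-9, 69]
4 | ADD | [60]
5 | PUSH 26 | [60, 26]
6 | PUSH -23 | [60, 26, -23]
7 | SUB | [60, 49]
8 | PUSH -25 | [60, 49, -25]
9 | DUP | [60, 49, -25, -25]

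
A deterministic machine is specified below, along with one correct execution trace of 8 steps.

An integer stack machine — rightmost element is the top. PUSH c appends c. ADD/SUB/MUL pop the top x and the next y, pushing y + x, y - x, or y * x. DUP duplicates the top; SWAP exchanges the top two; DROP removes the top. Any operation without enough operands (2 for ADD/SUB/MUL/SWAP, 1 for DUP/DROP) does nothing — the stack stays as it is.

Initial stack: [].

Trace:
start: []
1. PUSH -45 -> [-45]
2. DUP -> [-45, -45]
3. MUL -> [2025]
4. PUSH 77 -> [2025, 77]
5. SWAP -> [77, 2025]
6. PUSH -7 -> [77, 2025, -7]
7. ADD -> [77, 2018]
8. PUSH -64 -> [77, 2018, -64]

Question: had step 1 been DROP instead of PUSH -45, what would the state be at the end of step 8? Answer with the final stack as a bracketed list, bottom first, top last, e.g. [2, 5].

(re-executing from step 1 with the substitution; state before step 1: [])
1. DROP -> []
2. DUP -> []
3. MUL -> []
4. PUSH 77 -> [77]
5. SWAP -> [77]
6. PUSH -7 -> [77, -7]
7. ADD -> [70]
8. PUSH -64 -> [70, -64]

[70, -64]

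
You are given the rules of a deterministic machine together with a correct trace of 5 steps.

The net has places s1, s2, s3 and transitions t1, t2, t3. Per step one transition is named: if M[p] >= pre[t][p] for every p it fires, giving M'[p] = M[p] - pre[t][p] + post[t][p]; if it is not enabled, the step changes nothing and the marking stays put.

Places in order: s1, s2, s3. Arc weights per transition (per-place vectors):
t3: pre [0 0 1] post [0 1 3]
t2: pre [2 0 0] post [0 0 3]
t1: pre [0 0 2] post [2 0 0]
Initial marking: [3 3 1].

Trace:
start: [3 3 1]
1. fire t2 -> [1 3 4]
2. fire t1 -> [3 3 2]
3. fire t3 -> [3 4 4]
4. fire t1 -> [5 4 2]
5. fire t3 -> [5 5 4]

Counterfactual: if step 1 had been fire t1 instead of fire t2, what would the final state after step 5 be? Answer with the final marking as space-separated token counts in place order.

(re-executing from step 1 with the substitution; state before step 1: [3 3 1])
1. fire t1 -> [3 3 1]
2. fire t1 -> [3 3 1]
3. fire t3 -> [3 4 3]
4. fire t1 -> [5 4 1]
5. fire t3 -> [5 5 3]

5 5 3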